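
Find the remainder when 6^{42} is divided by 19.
By Fermat: 6^{18} ≡ 1 mod 19. 42 = 2×18 + 6. So 6^{42} ≡ 6^{6} ≡ 11 mod 19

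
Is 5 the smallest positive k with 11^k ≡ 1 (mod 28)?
Powers of 11 mod 28: 11^1≡11, 11^2≡9, 11^3≡15, 11^4≡25, 11^5≡23, 11^6≡1. 11^5≡23≢1, so ord ≠ 5. No, the actual order is 6.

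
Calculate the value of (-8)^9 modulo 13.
By repeated squaring (mod 13): (-8)^{1}≡5, (-8)^{2}≡12, (-8)^{4}≡1, (-8)^{8}≡1. Then (-8)^{9} = (-8)^{8+1} ≡ 1 × 5 ≡ 5 (mod 13)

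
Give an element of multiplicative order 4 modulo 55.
12 has order 4 mod 55 since 12^{4} ≡ 1 mod 55 and no smaller power works.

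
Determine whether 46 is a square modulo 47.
By Euler's criterion: 46^{23} ≡ 46 mod 47. Since this equals -1 (≡ 46), 46 is not a QR.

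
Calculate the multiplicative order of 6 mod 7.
Powers of 6 mod 7: 6^1≡6, 6^2≡1. So the order of 6 is 2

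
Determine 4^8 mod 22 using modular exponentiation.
By repeated squaring mod 22: 4^{1}≡4, 4^{2}≡16, 4^{4}≡14, 4^{8}≡20. So 4^{8} ≡ 20 mod 22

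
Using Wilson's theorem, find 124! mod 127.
(126)! = (124)! × (125) × (126) ≡ -1 (mod 127). So (124)! ≡ -1 × [(126)(125)]^(-1) ≡ 63 (mod 127)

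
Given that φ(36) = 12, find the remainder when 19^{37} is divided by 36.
By Euler: 19^{12} ≡ 1 mod 36 since gcd(19, 36) = 1. 37 = 3×12 + 1. So 19^{37} ≡ 19^{1} ≡ 19 mod 36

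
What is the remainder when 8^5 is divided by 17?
By repeated squaring (mod 17): 8^{1}≡8, 8^{2}≡13, 8^{4}≡16. Then 8^{5} = 8^{4+1} ≡ 16 × 8 ≡ 9 (mod 17)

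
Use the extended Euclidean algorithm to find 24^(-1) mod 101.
Extended GCD: 24(-21) + 101(5) = 1. So 24^(-1) ≡ -21 ≡ 80 mod 101. Verify: 24 × 80 = 1920 ≡ 1 mod 101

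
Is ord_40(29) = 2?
Powers of 29 mod 40: 29^1≡29, 29^2≡1. First k with 29^k≡1 is k=2. Yes, ord_40(29) = 2.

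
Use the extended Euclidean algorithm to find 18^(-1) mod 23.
Extended GCD: 18(9) + 23(-7) = 1. So 18^(-1) ≡ 9 (mod 23). Verify: 18 × 9 = 162 ≡ 1 (mod 23)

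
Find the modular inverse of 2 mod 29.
Since 29 is prime, by Fermat 2^(-1) ≡ 2^{27} ≡ 15 mod 29. Verify: 2 × 15 = 30 ≡ 1 mod 29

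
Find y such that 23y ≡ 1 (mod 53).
Since 53 is prime, by Fermat 23^(-1) ≡ 23^{51} ≡ 30 (mod 53). Verify: 23 × 30 = 690 ≡ 1 (mod 53)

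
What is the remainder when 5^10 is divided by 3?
Using Fermat: 5^{2} ≡ 1 (mod 3). 10 ≡ 0 (mod 2). So 5^{10} ≡ 5^{0} ≡ 1 (mod 3)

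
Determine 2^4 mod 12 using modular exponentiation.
2^{4} = 16 ≡ 4 (mod 12)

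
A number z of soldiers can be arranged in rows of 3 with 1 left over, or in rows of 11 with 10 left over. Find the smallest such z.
M = 3 × 11 = 33. M₁ = 11, y₁ ≡ 2 (mod 3). M₂ = 3, y₂ ≡ 4 (mod 11). z = 1×11×2 + 10×3×4 ≡ 10 (mod 33)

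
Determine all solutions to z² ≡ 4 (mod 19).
The square roots of 4 mod 19 are 17 and 2. Verify: 17² = 289 ≡ 4 (mod 19)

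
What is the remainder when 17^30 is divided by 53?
By repeated squaring mod 53: 17^{1}≡17, 17^{2}≡24, 17^{4}≡46, 17^{8}≡49, 17^{16}≡16. Then 17^{30} = 17^{16+8+4+2} ≡ 16 × 49 × 46 × 24 ≡ 46 mod 53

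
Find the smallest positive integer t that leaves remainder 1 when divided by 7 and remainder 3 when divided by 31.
M = 7 × 31 = 217. M₁ = 31, y₁ ≡ 5 (mod 7). M₂ = 7, y₂ ≡ 9 (mod 31). t = 1×31×5 + 3×7×9 ≡ 127 (mod 217)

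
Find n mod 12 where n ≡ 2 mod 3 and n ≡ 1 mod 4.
M = 3 × 4 = 12. M₁ = 4, y₁ ≡ 1 mod 3. M₂ = 3, y₂ ≡ 3 mod 4. n = 2×4×1 + 1×3×3 ≡ 5 mod 12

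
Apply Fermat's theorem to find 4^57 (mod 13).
By Fermat: 4^{12} ≡ 1 (mod 13). 57 = 4×12 + 9. So 4^{57} ≡ 4^{9} ≡ 12 (mod 13)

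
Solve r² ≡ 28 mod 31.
The square roots of 28 mod 31 are 20 and 11. Verify: 20² = 400 ≡ 28 mod 31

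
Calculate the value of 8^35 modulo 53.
By repeated squaring mod 53: 8^{1}≡8, 8^{2}≡11, 8^{4}≡15, 8^{8}≡13, 8^{16}≡10, 8^{32}≡47. Then 8^{35} = 8^{32+2+1} ≡ 47 × 11 × 8 ≡ 2 mod 53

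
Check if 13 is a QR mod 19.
By Euler's criterion: 13^{9} ≡ 18 (mod 19). Since this equals -1 (≡ 18), 13 is not a QR.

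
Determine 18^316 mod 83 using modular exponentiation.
Using Fermat: 18^{82} ≡ 1 (mod 83). 316 ≡ 70 (mod 82). So 18^{316} ≡ 18^{70} ≡ 36 (mod 83)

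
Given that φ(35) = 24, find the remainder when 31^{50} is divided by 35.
By Euler: 31^{24} ≡ 1 (mod 35) since gcd(31, 35) = 1. 50 = 2×24 + 2. So 31^{50} ≡ 31^{2} ≡ 16 (mod 35)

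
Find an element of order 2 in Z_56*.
13 has order 2 mod 56 since 13^{2} ≡ 1 (mod 56) and no smaller power works.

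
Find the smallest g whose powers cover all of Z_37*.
g = 2. Powers: [2, 4, 8, 16, 32, 27, 17, 34, 31, ...] generates all 36 non-zero residues.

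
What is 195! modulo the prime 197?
(196)! = (195)! × (196) ≡ -1 mod 197. So (195)! ≡ -1 × (196)^(-1) ≡ (-1)×(-1) = 1 mod 197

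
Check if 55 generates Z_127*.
ord_127(55) divides 126. For each prime q|126: 55^{63}≡126, 55^{42}≡19, 55^{18}≡4, none ≡ 1. So 55 has order 126 and is a primitive root mod 127.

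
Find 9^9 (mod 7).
Using Fermat: 9^{6} ≡ 1 (mod 7). 9 ≡ 3 (mod 6). So 9^{9} ≡ 9^{3} ≡ 1 (mod 7)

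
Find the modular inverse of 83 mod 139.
Since 139 is prime, by Fermat 83^(-1) ≡ 83^{137} ≡ 67 (mod 139). Verify: 83 × 67 = 5561 ≡ 1 (mod 139)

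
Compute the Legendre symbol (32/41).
(32/41) = 32^{20} mod 41 = 1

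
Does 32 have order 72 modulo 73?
32^{9} ≡ 1 (mod 73) and 9 < 72, so ord_73(32) = 9 ≠ 72 and 32 is not a primitive root.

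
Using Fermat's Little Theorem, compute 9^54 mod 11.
By Fermat: 9^{10} ≡ 1 (mod 11). 54 = 5×10 + 4. So 9^{54} ≡ 9^{4} ≡ 5 (mod 11)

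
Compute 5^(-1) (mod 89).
Since 89 is prime, by Fermat 5^(-1) ≡ 5^{87} ≡ 18 (mod 89). Verify: 5 × 18 = 90 ≡ 1 (mod 89)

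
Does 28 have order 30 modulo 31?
28^{15} ≡ 1 (mod 31) and 15 < 30, so ord_31(28) = 15 ≠ 30 and 28 is not a primitive root.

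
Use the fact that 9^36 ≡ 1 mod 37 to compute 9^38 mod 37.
By Fermat: 9^{36} ≡ 1 mod 37. So 9^{38} = 9^{36} · 9^{2} ≡ 9^{2} ≡ 7 mod 37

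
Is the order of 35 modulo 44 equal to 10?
Powers of 35 mod 44: 35^1≡35, 35^2≡37, 35^3≡19, 35^4≡5, 35^5≡43, 35^6≡9, 35^7≡7, 35^8≡25, 35^9≡39, 35^10≡1. First k with 35^k≡1 is k=10. Yes, ord_44(35) = 10.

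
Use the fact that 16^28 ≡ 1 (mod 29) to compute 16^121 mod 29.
By Fermat: 16^{28} ≡ 1 (mod 29). 121 = 4×28 + 9. So 16^{121} ≡ 16^{9} ≡ 24 (mod 29)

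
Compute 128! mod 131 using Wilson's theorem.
(130)! = (128)! × (129) × (130) ≡ -1 mod 131. So (128)! ≡ -1 × [(130)(129)]^(-1) ≡ 65 mod 131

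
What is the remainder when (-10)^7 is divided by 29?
By repeated squaring mod 29: (-10)^{1}≡19, (-10)^{2}≡13, (-10)^{4}≡24. Then (-10)^{7} = (-10)^{4+2+1} ≡ 24 × 13 × 19 ≡ 12 mod 29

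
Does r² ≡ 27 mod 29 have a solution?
By Euler's criterion: 27^{14} ≡ 28 mod 29. Since this equals -1 (≡ 28), 27 is not a QR.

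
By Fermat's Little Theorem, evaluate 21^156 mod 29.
By Fermat: 21^{28} ≡ 1 mod 29. 156 = 5×28 + 16. So 21^{156} ≡ 21^{16} ≡ 23 mod 29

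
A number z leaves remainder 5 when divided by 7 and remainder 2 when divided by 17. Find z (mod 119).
M = 7 × 17 = 119. M₁ = 17, y₁ ≡ 5 (mod 7). M₂ = 7, y₂ ≡ 5 (mod 17). z = 5×17×5 + 2×7×5 ≡ 19 (mod 119)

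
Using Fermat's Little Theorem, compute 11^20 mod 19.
By Fermat: 11^{18} ≡ 1 (mod 19). So 11^{20} = 11^{18} · 11^{2} ≡ 11^{2} ≡ 7 (mod 19)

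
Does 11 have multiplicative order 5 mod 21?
Powers of 11 mod 21: 11^1≡11, 11^2≡16, 11^3≡8, 11^4≡4, 11^5≡2, 11^6≡1. 11^5≡2≢1, so ord ≠ 5. No, the actual order is 6.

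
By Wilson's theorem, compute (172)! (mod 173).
By Wilson's theorem, (172)! ≡ -1 ≡ 172 (mod 173)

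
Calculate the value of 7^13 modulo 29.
By repeated squaring mod 29: 7^{1}≡7, 7^{2}≡20, 7^{4}≡23, 7^{8}≡7. Then 7^{13} = 7^{8+4+1} ≡ 7 × 23 × 7 ≡ 25 mod 29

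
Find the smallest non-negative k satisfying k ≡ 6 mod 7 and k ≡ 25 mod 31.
M = 7 × 31 = 217. M₁ = 31, y₁ ≡ 5 mod 7. M₂ = 7, y₂ ≡ 9 mod 31. k = 6×31×5 + 25×7×9 ≡ 118 mod 217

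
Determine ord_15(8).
Powers of 8 mod 15: 8^1≡8, 8^2≡4, 8^3≡2, 8^4≡1. ord_15(8) = 4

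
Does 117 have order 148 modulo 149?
ord_149(117) divides 148. For each prime q|148: 117^{74}≡148, 117^{4}≡63, none ≡ 1. So 117 has order 148 and is a primitive root mod 149.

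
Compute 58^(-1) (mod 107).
Since 107 is prime, by Fermat 58^(-1) ≡ 58^{105} ≡ 24 (mod 107). Verify: 58 × 24 = 1392 ≡ 1 (mod 107)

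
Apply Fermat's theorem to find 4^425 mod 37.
By Fermat: 4^{36} ≡ 1 mod 37. 425 ≡ 29 mod 36. So 4^{425} ≡ 4^{29} ≡ 21 mod 37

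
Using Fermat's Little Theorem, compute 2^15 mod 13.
By Fermat: 2^{12} ≡ 1 mod 13. So 2^{15} = 2^{12} · 2^{3} ≡ 2^{3} ≡ 8 mod 13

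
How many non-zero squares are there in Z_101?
The squaring map on Z_101* is 2-to-1, so there are (100)/2 = 50 QRs.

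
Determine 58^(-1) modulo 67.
Since 67 is prime, by Fermat 58^(-1) ≡ 58^{65} ≡ 52 mod 67. Verify: 58 × 52 = 3016 ≡ 1 mod 67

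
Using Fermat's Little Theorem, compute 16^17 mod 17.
By Fermat: 16^{16} ≡ 1 (mod 17). So 16^{17} = 16^{16} · 16^{1} ≡ 16^{1} ≡ 16 (mod 17)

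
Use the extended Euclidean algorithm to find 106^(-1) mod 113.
Extended GCD: 106(16) + 113(-15) = 1. So 106^(-1) ≡ 16 mod 113. Verify: 106 × 16 = 1696 ≡ 1 mod 113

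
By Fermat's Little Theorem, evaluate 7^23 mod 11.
By Fermat: 7^{10} ≡ 1 (mod 11). 23 = 2×10 + 3. So 7^{23} ≡ 7^{3} ≡ 2 (mod 11)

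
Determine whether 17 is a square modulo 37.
By Euler's criterion: 17^{18} ≡ 36 mod 37. Since this equals -1 (≡ 36), 17 is not a QR.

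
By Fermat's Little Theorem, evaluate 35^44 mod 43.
By Fermat: 35^{42} ≡ 1 (mod 43). So 35^{44} = 35^{42} · 35^{2} ≡ 35^{2} ≡ 21 (mod 43)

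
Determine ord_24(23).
Powers of 23 mod 24: 23^1≡23, 23^2≡1. ord_24(23) = 2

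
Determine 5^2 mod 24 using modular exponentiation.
5^{2} = 25 ≡ 1 (mod 24)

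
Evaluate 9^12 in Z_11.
Using Fermat: 9^{10} ≡ 1 (mod 11). 12 ≡ 2 (mod 10). So 9^{12} ≡ 9^{2} ≡ 4 (mod 11)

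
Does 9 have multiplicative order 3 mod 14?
Powers of 9 mod 14: 9^1≡9, 9^2≡11, 9^3≡1. First k with 9^k≡1 is k=3. Yes, ord_14(9) = 3.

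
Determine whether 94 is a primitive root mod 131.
94^{65} ≡ 1 (mod 131) and 65 < 130, so ord_131(94) = 65 ≠ 130 and 94 is not a primitive root.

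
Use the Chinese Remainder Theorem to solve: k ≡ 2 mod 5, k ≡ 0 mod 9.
M = 5 × 9 = 45. M₁ = 9, y₁ ≡ 4 mod 5. M₂ = 5, y₂ ≡ 2 mod 9. k = 2×9×4 + 0×5×2 ≡ 27 mod 45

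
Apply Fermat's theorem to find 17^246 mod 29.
By Fermat: 17^{28} ≡ 1 mod 29. 246 ≡ 22 mod 28. So 17^{246} ≡ 17^{22} ≡ 28 mod 29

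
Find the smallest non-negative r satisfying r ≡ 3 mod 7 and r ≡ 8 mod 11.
M = 7 × 11 = 77. M₁ = 11, y₁ ≡ 2 mod 7. M₂ = 7, y₂ ≡ 8 mod 11. r = 3×11×2 + 8×7×8 ≡ 52 mod 77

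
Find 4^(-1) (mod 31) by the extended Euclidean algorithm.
Extended GCD: 4(8) + 31(-1) = 1. So 4^(-1) ≡ 8 (mod 31). Verify: 4 × 8 = 32 ≡ 1 (mod 31)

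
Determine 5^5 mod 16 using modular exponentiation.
By repeated squaring (mod 16): 5^{1}≡5, 5^{2}≡9, 5^{4}≡1. Then 5^{5} = 5^{4+1} ≡ 1 × 5 ≡ 5 (mod 16)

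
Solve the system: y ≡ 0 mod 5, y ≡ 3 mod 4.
M = 5 × 4 = 20. M₁ = 4, y₁ ≡ 4 mod 5. M₂ = 5, y₂ ≡ 1 mod 4. y = 0×4×4 + 3×5×1 ≡ 15 mod 20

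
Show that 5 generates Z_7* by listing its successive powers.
5^1, 5^2, ..., 5^{6} mod 7: [5, 4, 6, 2, 3, 1]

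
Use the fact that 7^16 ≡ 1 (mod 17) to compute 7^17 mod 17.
By Fermat: 7^{16} ≡ 1 (mod 17). So 7^{17} = 7^{16} · 7^{1} ≡ 7^{1} ≡ 7 (mod 17)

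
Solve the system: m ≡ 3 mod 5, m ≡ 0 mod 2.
M = 5 × 2 = 10. M₁ = 2, y₁ ≡ 3 mod 5. M₂ = 5, y₂ ≡ 1 mod 2. m = 3×2×3 + 0×5×1 ≡ 8 mod 10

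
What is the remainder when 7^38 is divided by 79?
By repeated squaring mod 79: 7^{1}≡7, 7^{2}≡49, 7^{4}≡31, 7^{8}≡13, 7^{16}≡11, 7^{32}≡42. Then 7^{38} = 7^{32+4+2} ≡ 42 × 31 × 49 ≡ 45 mod 79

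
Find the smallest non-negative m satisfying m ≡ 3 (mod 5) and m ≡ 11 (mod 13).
M = 5 × 13 = 65. M₁ = 13, y₁ ≡ 2 (mod 5). M₂ = 5, y₂ ≡ 8 (mod 13). m = 3×13×2 + 11×5×8 ≡ 63 (mod 65)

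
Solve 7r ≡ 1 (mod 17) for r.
Since 17 is prime, by Fermat 7^(-1) ≡ 7^{15} ≡ 5 (mod 17). Verify: 7 × 5 = 35 ≡ 1 (mod 17)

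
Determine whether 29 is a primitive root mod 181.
29^{15} ≡ 1 (mod 181) and 15 < 180, so ord_181(29) = 15 ≠ 180 and 29 is not a primitive root.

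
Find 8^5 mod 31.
By repeated squaring mod 31: 8^{1}≡8, 8^{2}≡2, 8^{4}≡4. Then 8^{5} = 8^{4+1} ≡ 4 × 8 ≡ 1 mod 31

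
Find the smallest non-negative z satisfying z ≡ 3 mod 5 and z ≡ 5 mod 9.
M = 5 × 9 = 45. M₁ = 9, y₁ ≡ 4 mod 5. M₂ = 5, y₂ ≡ 2 mod 9. z = 3×9×4 + 5×5×2 ≡ 23 mod 45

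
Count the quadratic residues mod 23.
Exactly half the non-zero residues mod a prime are QRs: (23-1)/2 = 11.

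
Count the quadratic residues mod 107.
For prime 107, there are (p-1)/2 = (107-1)/2 = 53 quadratic residues (excluding 0).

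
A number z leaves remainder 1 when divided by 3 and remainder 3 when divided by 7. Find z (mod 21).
M = 3 × 7 = 21. M₁ = 7, y₁ ≡ 1 (mod 3). M₂ = 3, y₂ ≡ 5 (mod 7). z = 1×7×1 + 3×3×5 ≡ 10 (mod 21)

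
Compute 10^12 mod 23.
By repeated squaring mod 23: 10^{1}≡10, 10^{2}≡8, 10^{4}≡18, 10^{8}≡2. Then 10^{12} = 10^{8+4} ≡ 2 × 18 ≡ 13 mod 23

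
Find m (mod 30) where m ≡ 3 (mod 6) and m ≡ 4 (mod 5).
M = 6 × 5 = 30. M₁ = 5, y₁ ≡ 5 (mod 6). M₂ = 6, y₂ ≡ 1 (mod 5). m = 3×5×5 + 4×6×1 ≡ 9 (mod 30)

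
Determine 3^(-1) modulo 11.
Since 11 is prime, by Fermat 3^(-1) ≡ 3^{9} ≡ 4 (mod 11). Verify: 3 × 4 = 12 ≡ 1 (mod 11)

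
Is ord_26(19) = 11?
Powers of 19 mod 26: 19^1≡19, 19^2≡23, 19^3≡21, 19^4≡9, 19^5≡15, 19^6≡25, 19^7≡7, 19^8≡3, 19^9≡5, 19^10≡17, 19^11≡11, 19^12≡1. 19^11≡11≢1, so ord ≠ 11. No, the actual order is 12.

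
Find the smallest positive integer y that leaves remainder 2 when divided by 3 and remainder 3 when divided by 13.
M = 3 × 13 = 39. M₁ = 13, y₁ ≡ 1 mod 3. M₂ = 3, y₂ ≡ 9 mod 13. y = 2×13×1 + 3×3×9 ≡ 29 mod 39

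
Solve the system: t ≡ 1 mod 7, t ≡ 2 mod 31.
M = 7 × 31 = 217. M₁ = 31, y₁ ≡ 5 mod 7. M₂ = 7, y₂ ≡ 9 mod 31. t = 1×31×5 + 2×7×9 ≡ 64 mod 217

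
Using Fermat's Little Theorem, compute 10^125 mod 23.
By Fermat: 10^{22} ≡ 1 (mod 23). 125 = 5×22 + 15. So 10^{125} ≡ 10^{15} ≡ 5 (mod 23)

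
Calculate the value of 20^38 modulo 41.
By repeated squaring mod 41: 20^{1}≡20, 20^{2}≡31, 20^{4}≡18, 20^{8}≡37, 20^{16}≡16, 20^{32}≡10. Then 20^{38} = 20^{32+4+2} ≡ 10 × 18 × 31 ≡ 4 mod 41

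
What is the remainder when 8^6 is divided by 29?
By repeated squaring (mod 29): 8^{1}≡8, 8^{2}≡6, 8^{4}≡7. Then 8^{6} = 8^{4+2} ≡ 7 × 6 ≡ 13 (mod 29)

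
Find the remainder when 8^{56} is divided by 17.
By Fermat: 8^{16} ≡ 1 (mod 17). 56 = 3×16 + 8. So 8^{56} ≡ 8^{8} ≡ 1 (mod 17)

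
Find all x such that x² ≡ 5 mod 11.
The square roots of 5 mod 11 are 4 and 7. Verify: 4² = 16 ≡ 5 mod 11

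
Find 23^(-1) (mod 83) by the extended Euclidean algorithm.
Extended GCD: 23(-18) + 83(5) = 1. So 23^(-1) ≡ -18 ≡ 65 (mod 83). Verify: 23 × 65 = 1495 ≡ 1 (mod 83)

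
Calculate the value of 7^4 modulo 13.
7^{4} = 2401 ≡ 9 (mod 13)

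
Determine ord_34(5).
Powers of 5 mod 34: 5^1≡5, 5^2≡25, 5^3≡23, 5^4≡13, 5^5≡31, 5^6≡19, 5^7≡27, 5^8≡33, 5^9≡29, 5^10≡9, 5^11≡11, 5^12≡21, 5^13≡3, 5^14≡15, 5^15≡7, 5^16≡1. So the order of 5 is 16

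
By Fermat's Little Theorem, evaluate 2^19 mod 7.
By Fermat: 2^{6} ≡ 1 (mod 7). 19 = 3×6 + 1. So 2^{19} ≡ 2^{1} ≡ 2 (mod 7)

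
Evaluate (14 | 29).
(14/29) = 14^{14} mod 29 = -1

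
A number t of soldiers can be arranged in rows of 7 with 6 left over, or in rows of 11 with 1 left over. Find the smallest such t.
M = 7 × 11 = 77. M₁ = 11, y₁ ≡ 2 mod 7. M₂ = 7, y₂ ≡ 8 mod 11. t = 6×11×2 + 1×7×8 ≡ 34 mod 77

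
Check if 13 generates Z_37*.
ord_37(13) divides 36. For each prime q|36: 13^{18}≡36, 13^{12}≡10, none ≡ 1. So 13 has order 36 and is a primitive root mod 37.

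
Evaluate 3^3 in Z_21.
3^{3} = 27 ≡ 6 mod 21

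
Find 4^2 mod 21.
4^{2} = 16 ≡ 16 mod 21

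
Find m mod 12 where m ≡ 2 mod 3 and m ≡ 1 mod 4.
M = 3 × 4 = 12. M₁ = 4, y₁ ≡ 1 mod 3. M₂ = 3, y₂ ≡ 3 mod 4. m = 2×4×1 + 1×3×3 ≡ 5 mod 12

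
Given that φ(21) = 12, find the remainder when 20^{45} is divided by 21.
By Euler: 20^{12} ≡ 1 (mod 21) since gcd(20, 21) = 1. 45 = 3×12 + 9. So 20^{45} ≡ 20^{9} ≡ 20 (mod 21)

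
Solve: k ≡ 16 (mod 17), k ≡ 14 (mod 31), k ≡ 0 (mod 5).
M = 17 × 31 × 5 = 2635. M₁ = 155, y₁ ≡ 9 (mod 17). M₂ = 85, y₂ ≡ 27 (mod 31). M₃ = 527, y₃ ≡ 3 (mod 5). k = 16×155×9 + 14×85×27 + 0×527×3 ≡ 1750 (mod 2635)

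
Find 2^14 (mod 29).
By repeated squaring (mod 29): 2^{1}≡2, 2^{2}≡4, 2^{4}≡16, 2^{8}≡24. Then 2^{14} = 2^{8+4+2} ≡ 24 × 16 × 4 ≡ 28 (mod 29)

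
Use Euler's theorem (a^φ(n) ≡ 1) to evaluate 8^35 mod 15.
By Euler: 8^{8} ≡ 1 mod 15 since gcd(8, 15) = 1. 35 = 4×8 + 3. So 8^{35} ≡ 8^{3} ≡ 2 mod 15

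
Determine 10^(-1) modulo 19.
Since 19 is prime, by Fermat 10^(-1) ≡ 10^{17} ≡ 2 (mod 19). Verify: 10 × 2 = 20 ≡ 1 (mod 19)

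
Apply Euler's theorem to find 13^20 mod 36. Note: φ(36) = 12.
By Euler: 13^{12} ≡ 1 mod 36 since gcd(13, 36) = 1. 20 = 1×12 + 8. So 13^{20} ≡ 13^{8} ≡ 25 mod 36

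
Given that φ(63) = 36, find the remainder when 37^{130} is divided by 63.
By Euler: 37^{36} ≡ 1 (mod 63) since gcd(37, 63) = 1. 130 = 3×36 + 22. So 37^{130} ≡ 37^{22} ≡ 37 (mod 63)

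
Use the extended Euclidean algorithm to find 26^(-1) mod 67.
Extended GCD: 26(-18) + 67(7) = 1. So 26^(-1) ≡ -18 ≡ 49 (mod 67). Verify: 26 × 49 = 1274 ≡ 1 (mod 67)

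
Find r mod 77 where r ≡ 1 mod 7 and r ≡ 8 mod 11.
M = 7 × 11 = 77. M₁ = 11, y₁ ≡ 2 mod 7. M₂ = 7, y₂ ≡ 8 mod 11. r = 1×11×2 + 8×7×8 ≡ 8 mod 77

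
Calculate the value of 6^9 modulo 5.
Using Fermat: 6^{4} ≡ 1 (mod 5). 9 ≡ 1 (mod 4). So 6^{9} ≡ 6^{1} ≡ 1 (mod 5)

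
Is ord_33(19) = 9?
Powers of 19 mod 33: 19^1≡19, 19^2≡31, 19^3≡28, 19^4≡4, 19^5≡10, 19^6≡25, 19^7≡13, 19^8≡16, 19^9≡7, 19^10≡1. 19^9≡7≢1, so ord ≠ 9. No, the actual order is 10.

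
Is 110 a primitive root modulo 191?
ord_191(110) divides 190. For each prime q|190: 110^{95}≡190, 110^{38}≡49, 110^{10}≡160, none ≡ 1. So 110 has order 190 and is a primitive root mod 191.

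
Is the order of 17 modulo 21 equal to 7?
Powers of 17 mod 21: 17^1≡17, 17^2≡16, 17^3≡20, 17^4≡4, 17^5≡5, 17^6≡1. Already 17^6≡1, so the order is 6 < 7. No, the actual order is 6.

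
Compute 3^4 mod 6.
3^{4} = 81 ≡ 3 mod 6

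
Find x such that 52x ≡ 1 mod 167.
Since 167 is prime, by Fermat 52^(-1) ≡ 52^{165} ≡ 106 mod 167. Verify: 52 × 106 = 5512 ≡ 1 mod 167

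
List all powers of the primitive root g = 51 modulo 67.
51^1, 51^2, ..., 51^{66} mod 67: [51, 55, 58, 10, 41, 14, 44, 33, 8, 6, 38, 62, 13, 60, 45, 17, 63, 64, 48, 36, 27, 37, 11, 25, 2, 35, 43, 49, 20, 15, 28, 21, 66, 16, 12, 9, 57, 26, 53, 23, 34, 59, 61, 29, 5, 54, 7, 22, 50, 4, 3, 19, 31, 40, 30, 56, 42, 65, 32, 24, 18, 47, 52, 39, 46, 1]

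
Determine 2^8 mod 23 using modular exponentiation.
By repeated squaring (mod 23): 2^{1}≡2, 2^{2}≡4, 2^{4}≡16, 2^{8}≡3. So 2^{8} ≡ 3 (mod 23)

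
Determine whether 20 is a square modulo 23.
By Euler's criterion: 20^{11} ≡ 22 (mod 23). Since this equals -1 (≡ 22), 20 is not a QR.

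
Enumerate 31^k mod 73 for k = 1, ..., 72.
31^1, 31^2, ..., 31^{72} mod 73: [31, 12, 7, 71, 11, 49, 59, 4, 51, 48, 28, 65, 44, 50, 17, 16, 58, 46, 39, 41, 30, 54, 68, 64, 13, 38, 10, 18, 47, 70, 53, 37, 52, 6, 40, 72, 42, 61, 66, 2, 62, 24, 14, 69, 22, 25, 45, 8, 29, 23, 56, 57, 15, 27, 34, 32, 43, 19, 5, 9, 60, 35, 63, 55, 26, 3, 20, 36, 21, 67, 33, 1]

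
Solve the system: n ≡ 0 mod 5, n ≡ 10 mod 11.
M = 5 × 11 = 55. M₁ = 11, y₁ ≡ 1 mod 5. M₂ = 5, y₂ ≡ 9 mod 11. n = 0×11×1 + 10×5×9 ≡ 10 mod 55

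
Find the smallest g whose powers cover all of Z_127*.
g = 3. For each prime q|126: 3^{63}≡126, 3^{42}≡107, 3^{18}≡4, none ≡ 1, so ord_127(3) = 126 and 3 is a primitive root.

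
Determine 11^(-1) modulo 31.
Since 31 is prime, by Fermat 11^(-1) ≡ 11^{29} ≡ 17 (mod 31). Verify: 11 × 17 = 187 ≡ 1 (mod 31)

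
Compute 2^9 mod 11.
By repeated squaring mod 11: 2^{1}≡2, 2^{2}≡4, 2^{4}≡5, 2^{8}≡3. Then 2^{9} = 2^{8+1} ≡ 3 × 2 ≡ 6 mod 11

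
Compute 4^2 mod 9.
4^{2} = 16 ≡ 7 (mod 9)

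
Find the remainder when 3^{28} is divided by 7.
By Fermat: 3^{6} ≡ 1 (mod 7). 28 = 4×6 + 4. So 3^{28} ≡ 3^{4} ≡ 4 (mod 7)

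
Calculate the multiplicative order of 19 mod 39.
Powers of 19 mod 39: 19^1≡19, 19^2≡10, 19^3≡34, 19^4≡22, 19^5≡28, 19^6≡25, 19^7≡7, 19^8≡16, 19^9≡31, 19^10≡4, 19^11≡37, 19^12≡1. ord_39(19) = 12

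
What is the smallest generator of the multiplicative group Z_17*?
g = 3. Powers: [3, 9, 10, 13, 5, 15, 11, 16, 14, 8, ...] generates all 16 non-zero residues.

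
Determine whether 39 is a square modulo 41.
By Euler's criterion: 39^{20} ≡ 1 (mod 41). Since this equals 1, 39 is a QR.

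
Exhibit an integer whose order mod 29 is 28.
2 has order 28 mod 29 since 2^{28} ≡ 1 mod 29 and no smaller power works.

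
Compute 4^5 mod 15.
By repeated squaring mod 15: 4^{1}≡4, 4^{2}≡1, 4^{4}≡1. Then 4^{5} = 4^{4+1} ≡ 1 × 4 ≡ 4 mod 15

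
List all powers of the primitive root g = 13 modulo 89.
13^1, 13^2, ..., 13^{88} mod 89: [13, 80, 61, 81, 74, 72, 46, 64, 31, 47, 77, 22, 19, 69, 7, 2, 26, 71, 33, 73, 59, 55, 3, 39, 62, 5, 65, 44, 38, 49, 14, 4, 52, 53, 66, 57, 29, 21, 6, 78, 35, 10, 41, 88, 76, 9, 28, 8, 15, 17, 43, 25, 58, 42, 12, 67, 70, 20, 82, 87, 63, 18, 56, 16, 30, 34, 86, 50, 27, 84, 24, 45, 51, 40, 75, 85, 37, 36, 23, 32, 60, 68, 83, 11, 54, 79, 48, 1]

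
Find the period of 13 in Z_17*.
Powers of 13 mod 17: 13^1≡13, 13^2≡16, 13^3≡4, 13^4≡1. Order = 4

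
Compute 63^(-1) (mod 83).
Since 83 is prime, by Fermat 63^(-1) ≡ 63^{81} ≡ 29 (mod 83). Verify: 63 × 29 = 1827 ≡ 1 (mod 83)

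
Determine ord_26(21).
Powers of 21 mod 26: 21^1≡21, 21^2≡25, 21^3≡5, 21^4≡1. ord_26(21) = 4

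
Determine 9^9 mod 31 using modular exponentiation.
By repeated squaring mod 31: 9^{1}≡9, 9^{2}≡19, 9^{4}≡20, 9^{8}≡28. Then 9^{9} = 9^{8+1} ≡ 28 × 9 ≡ 4 mod 31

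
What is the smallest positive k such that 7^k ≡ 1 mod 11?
Powers of 7 mod 11: 7^1≡7, 7^2≡5, 7^3≡2, 7^4≡3, 7^5≡10, 7^6≡4, 7^7≡6, 7^8≡9, 7^9≡8, 7^10≡1. Order = 10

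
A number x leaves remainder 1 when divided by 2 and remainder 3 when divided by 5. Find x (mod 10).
M = 2 × 5 = 10. M₁ = 5, y₁ ≡ 1 (mod 2). M₂ = 2, y₂ ≡ 3 (mod 5). x = 1×5×1 + 3×2×3 ≡ 3 (mod 10)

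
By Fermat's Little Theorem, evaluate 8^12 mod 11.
By Fermat: 8^{10} ≡ 1 mod 11. So 8^{12} = 8^{10} · 8^{2} ≡ 8^{2} ≡ 9 mod 11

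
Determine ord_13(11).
Powers of 11 mod 13: 11^1≡11, 11^2≡4, 11^3≡5, 11^4≡3, 11^5≡7, 11^6≡12, 11^7≡2, 11^8≡9, 11^9≡8, 11^10≡10, 11^11≡6, 11^12≡1. So the order of 11 is 12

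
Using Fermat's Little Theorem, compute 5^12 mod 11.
By Fermat: 5^{10} ≡ 1 mod 11. So 5^{12} = 5^{10} · 5^{2} ≡ 5^{2} ≡ 3 mod 11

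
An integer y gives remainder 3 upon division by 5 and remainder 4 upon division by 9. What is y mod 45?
M = 5 × 9 = 45. M₁ = 9, y₁ ≡ 4 mod 5. M₂ = 5, y₂ ≡ 2 mod 9. y = 3×9×4 + 4×5×2 ≡ 13 mod 45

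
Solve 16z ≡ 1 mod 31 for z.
Since 31 is prime, by Fermat 16^(-1) ≡ 16^{29} ≡ 2 mod 31. Verify: 16 × 2 = 32 ≡ 1 mod 31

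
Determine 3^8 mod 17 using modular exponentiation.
By repeated squaring mod 17: 3^{1}≡3, 3^{2}≡9, 3^{4}≡13, 3^{8}≡16. So 3^{8} ≡ 16 mod 17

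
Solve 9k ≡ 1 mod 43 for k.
Since 43 is prime, by Fermat 9^(-1) ≡ 9^{41} ≡ 24 mod 43. Verify: 9 × 24 = 216 ≡ 1 mod 43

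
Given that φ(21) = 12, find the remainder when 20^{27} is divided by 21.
By Euler: 20^{12} ≡ 1 (mod 21) since gcd(20, 21) = 1. 27 = 2×12 + 3. So 20^{27} ≡ 20^{3} ≡ 20 (mod 21)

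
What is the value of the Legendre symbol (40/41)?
(40/41) = 40^{20} mod 41 = 1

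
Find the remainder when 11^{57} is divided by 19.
By Fermat: 11^{18} ≡ 1 mod 19. 57 = 3×18 + 3. So 11^{57} ≡ 11^{3} ≡ 1 mod 19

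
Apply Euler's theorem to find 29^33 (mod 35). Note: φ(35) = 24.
By Euler: 29^{24} ≡ 1 (mod 35) since gcd(29, 35) = 1. 33 = 1×24 + 9. So 29^{33} ≡ 29^{9} ≡ 29 (mod 35)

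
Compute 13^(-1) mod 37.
Since 37 is prime, by Fermat 13^(-1) ≡ 13^{35} ≡ 20 mod 37. Verify: 13 × 20 = 260 ≡ 1 mod 37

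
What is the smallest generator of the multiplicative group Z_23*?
g = 5. Powers: [5, 2, 10, 4, 20, 8, 17, 16, 11, ...] generates all 22 non-zero residues.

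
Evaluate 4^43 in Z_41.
Using Fermat: 4^{40} ≡ 1 (mod 41). 43 ≡ 3 (mod 40). So 4^{43} ≡ 4^{3} ≡ 23 (mod 41)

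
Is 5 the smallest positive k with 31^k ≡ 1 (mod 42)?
Powers of 31 mod 42: 31^1≡31, 31^2≡37, 31^3≡13, 31^4≡25, 31^5≡19, 31^6≡1. 31^5≡19≢1, so ord ≠ 5. No, the actual order is 6.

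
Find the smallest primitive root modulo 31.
g = 3. For each prime q|30: 3^{15}≡30, 3^{10}≡25, 3^{6}≡16, none ≡ 1, so ord_31(3) = 30 and 3 is a primitive root.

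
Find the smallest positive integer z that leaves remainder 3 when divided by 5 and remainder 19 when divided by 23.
M = 5 × 23 = 115. M₁ = 23, y₁ ≡ 2 (mod 5). M₂ = 5, y₂ ≡ 14 (mod 23). z = 3×23×2 + 19×5×14 ≡ 88 (mod 115)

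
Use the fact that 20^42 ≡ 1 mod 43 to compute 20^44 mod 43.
By Fermat: 20^{42} ≡ 1 mod 43. So 20^{44} = 20^{42} · 20^{2} ≡ 20^{2} ≡ 13 mod 43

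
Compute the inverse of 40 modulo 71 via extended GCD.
Extended GCD: 40(16) + 71(-9) = 1. So 40^(-1) ≡ 16 (mod 71). Verify: 40 × 16 = 640 ≡ 1 (mod 71)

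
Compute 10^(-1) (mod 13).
Since 13 is prime, by Fermat 10^(-1) ≡ 10^{11} ≡ 4 (mod 13). Verify: 10 × 4 = 40 ≡ 1 (mod 13)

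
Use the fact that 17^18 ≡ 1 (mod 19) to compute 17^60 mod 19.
By Fermat: 17^{18} ≡ 1 (mod 19). 60 = 3×18 + 6. So 17^{60} ≡ 17^{6} ≡ 7 (mod 19)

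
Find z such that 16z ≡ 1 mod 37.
Since 37 is prime, by Fermat 16^(-1) ≡ 16^{35} ≡ 7 mod 37. Verify: 16 × 7 = 112 ≡ 1 mod 37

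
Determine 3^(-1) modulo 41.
Since 41 is prime, by Fermat 3^(-1) ≡ 3^{39} ≡ 14 (mod 41). Verify: 3 × 14 = 42 ≡ 1 (mod 41)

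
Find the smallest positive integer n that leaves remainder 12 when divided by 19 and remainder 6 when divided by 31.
M = 19 × 31 = 589. M₁ = 31, y₁ ≡ 8 mod 19. M₂ = 19, y₂ ≡ 18 mod 31. n = 12×31×8 + 6×19×18 ≡ 316 mod 589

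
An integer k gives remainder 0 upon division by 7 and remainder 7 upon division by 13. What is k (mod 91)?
M = 7 × 13 = 91. M₁ = 13, y₁ ≡ 6 (mod 7). M₂ = 7, y₂ ≡ 2 (mod 13). k = 0×13×6 + 7×7×2 ≡ 7 (mod 91)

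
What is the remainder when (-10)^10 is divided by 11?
Using Fermat: (-10)^{10} ≡ 1 mod 11. 10 ≡ 0 mod 10. So (-10)^{10} ≡ (-10)^{0} ≡ 1 mod 11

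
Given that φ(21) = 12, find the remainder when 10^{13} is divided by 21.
By Euler: 10^{12} ≡ 1 mod 21 since gcd(10, 21) = 1. 13 = 1×12 + 1. So 10^{13} ≡ 10^{1} ≡ 10 mod 21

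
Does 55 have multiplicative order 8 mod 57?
Powers of 55 mod 57: 55^1≡55, 55^2≡4, 55^3≡49, 55^4≡16, 55^5≡25, 55^6≡7, 55^7≡43, 55^8≡28, 55^9≡1. 55^8≡28≢1, so ord ≠ 8. No, the actual order is 9.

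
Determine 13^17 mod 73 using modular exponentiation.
By repeated squaring mod 73: 13^{1}≡13, 13^{2}≡23, 13^{4}≡18, 13^{8}≡32, 13^{16}≡2. Then 13^{17} = 13^{16+1} ≡ 2 × 13 ≡ 26 mod 73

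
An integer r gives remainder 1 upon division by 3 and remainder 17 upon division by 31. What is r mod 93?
M = 3 × 31 = 93. M₁ = 31, y₁ ≡ 1 mod 3. M₂ = 3, y₂ ≡ 21 mod 31. r = 1×31×1 + 17×3×21 ≡ 79 mod 93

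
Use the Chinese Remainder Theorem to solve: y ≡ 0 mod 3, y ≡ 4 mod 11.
M = 3 × 11 = 33. M₁ = 11, y₁ ≡ 2 mod 3. M₂ = 3, y₂ ≡ 4 mod 11. y = 0×11×2 + 4×3×4 ≡ 15 mod 33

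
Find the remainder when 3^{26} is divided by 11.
By Fermat: 3^{10} ≡ 1 (mod 11). 26 = 2×10 + 6. So 3^{26} ≡ 3^{6} ≡ 3 (mod 11)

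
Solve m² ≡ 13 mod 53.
The square roots of 13 mod 53 are 15 and 38. Verify: 15² = 225 ≡ 13 mod 53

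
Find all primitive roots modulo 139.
There are φ(138) = 44 primitive roots mod 139: {2, 3, 12, 15, 17, 18, 19, 21, 22, 26, 32, 40, 50, 53, 56, 58, 61, 68, 70, 72, 73, 85, 88, 90, 92, 93, 98, 101, 102, 104, 108, 109, 110, 111, 114, 115, 119, 123, 126, 128, 130, 132, 134, 135}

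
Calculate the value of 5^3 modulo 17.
5^{3} = 125 ≡ 6 mod 17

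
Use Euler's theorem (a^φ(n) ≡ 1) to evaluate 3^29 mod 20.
By Euler: 3^{8} ≡ 1 mod 20 since gcd(3, 20) = 1. 29 = 3×8 + 5. So 3^{29} ≡ 3^{5} ≡ 3 mod 20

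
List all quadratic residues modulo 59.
Squares in Z_59*: {1, 3, 4, 5, 7, 9, 12, 15, 16, 17, 19, 20, 21, 22, 25, 26, 27, 28, 29, 35, 36, 41, 45, 46, 48, 49, 51, 53, 57}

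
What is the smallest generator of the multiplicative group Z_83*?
g = 2. For each prime q|82: 2^{41}≡82, 2^{2}≡4, none ≡ 1, so ord_83(2) = 82 and 2 is a primitive root.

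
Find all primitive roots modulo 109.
There are φ(108) = 36 primitive roots mod 109: {6, 10, 11, 13, 14, 18, 24, 30, 37, 39, 40, 42, 44, 47, 50, 51, 52, 53, 56, 57, 58, 59, 62, 65, 67, 69, 70, 72, 79, 85, 91, 95, 96, 98, 99, 103}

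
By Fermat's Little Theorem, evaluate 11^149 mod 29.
By Fermat: 11^{28} ≡ 1 (mod 29). 149 = 5×28 + 9. So 11^{149} ≡ 11^{9} ≡ 2 (mod 29)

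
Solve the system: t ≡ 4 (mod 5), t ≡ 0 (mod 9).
M = 5 × 9 = 45. M₁ = 9, y₁ ≡ 4 (mod 5). M₂ = 5, y₂ ≡ 2 (mod 9). t = 4×9×4 + 0×5×2 ≡ 9 (mod 45)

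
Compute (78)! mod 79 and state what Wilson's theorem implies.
(78)! mod 79 = 78. Since this equals -1 (mod 79), Wilson confirms 79 is prime.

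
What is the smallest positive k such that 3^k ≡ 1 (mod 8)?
Powers of 3 mod 8: 3^1≡3, 3^2≡1. ord_8(3) = 2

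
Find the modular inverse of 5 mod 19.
Since 19 is prime, by Fermat 5^(-1) ≡ 5^{17} ≡ 4 mod 19. Verify: 5 × 4 = 20 ≡ 1 mod 19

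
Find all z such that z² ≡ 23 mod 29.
The square roots of 23 mod 29 are 20 and 9. Verify: 20² = 400 ≡ 23 mod 29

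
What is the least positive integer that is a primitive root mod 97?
g = 5. Powers: [5, 25, 28, 43, 21, 8, 40, 6, ...] generates all 96 non-zero residues.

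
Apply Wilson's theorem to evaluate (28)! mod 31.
(30)! = (28)! × (29) × (30) ≡ -1 (mod 31). So (28)! ≡ -1 × [(30)(29)]^(-1) ≡ 15 (mod 31)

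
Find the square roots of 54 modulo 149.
The square roots of 54 mod 149 are 90 and 59. Verify: 90² = 8100 ≡ 54 mod 149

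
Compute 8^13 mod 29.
By repeated squaring (mod 29): 8^{1}≡8, 8^{2}≡6, 8^{4}≡7, 8^{8}≡20. Then 8^{13} = 8^{8+4+1} ≡ 20 × 7 × 8 ≡ 18 (mod 29)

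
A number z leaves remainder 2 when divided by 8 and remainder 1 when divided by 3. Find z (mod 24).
M = 8 × 3 = 24. M₁ = 3, y₁ ≡ 3 (mod 8). M₂ = 8, y₂ ≡ 2 (mod 3). z = 2×3×3 + 1×8×2 ≡ 10 (mod 24)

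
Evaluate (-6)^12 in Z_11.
Using Fermat: (-6)^{10} ≡ 1 mod 11. 12 ≡ 2 mod 10. So (-6)^{12} ≡ (-6)^{2} ≡ 3 mod 11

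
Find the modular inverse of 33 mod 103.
Since 103 is prime, by Fermat 33^(-1) ≡ 33^{101} ≡ 25 mod 103. Verify: 33 × 25 = 825 ≡ 1 mod 103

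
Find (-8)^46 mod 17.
Using Fermat: (-8)^{16} ≡ 1 mod 17. 46 ≡ 14 mod 16. So (-8)^{46} ≡ (-8)^{14} ≡ 4 mod 17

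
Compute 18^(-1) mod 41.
Since 41 is prime, by Fermat 18^(-1) ≡ 18^{39} ≡ 16 mod 41. Verify: 18 × 16 = 288 ≡ 1 mod 41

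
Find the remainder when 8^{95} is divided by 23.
By Fermat: 8^{22} ≡ 1 (mod 23). 95 = 4×22 + 7. So 8^{95} ≡ 8^{7} ≡ 12 (mod 23)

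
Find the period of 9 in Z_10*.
Powers of 9 mod 10: 9^1≡9, 9^2≡1. ord_10(9) = 2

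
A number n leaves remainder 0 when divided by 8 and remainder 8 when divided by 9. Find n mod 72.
M = 8 × 9 = 72. M₁ = 9, y₁ ≡ 1 mod 8. M₂ = 8, y₂ ≡ 8 mod 9. n = 0×9×1 + 8×8×8 ≡ 8 mod 72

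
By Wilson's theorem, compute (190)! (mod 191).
By Wilson's theorem, (190)! ≡ -1 ≡ 190 (mod 191)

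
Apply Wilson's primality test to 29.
(28)! mod 29 = 28. Since 28 ≡ -1 (mod 29), 29 is prime.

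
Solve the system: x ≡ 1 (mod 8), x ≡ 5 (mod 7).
M = 8 × 7 = 56. M₁ = 7, y₁ ≡ 7 (mod 8). M₂ = 8, y₂ ≡ 1 (mod 7). x = 1×7×7 + 5×8×1 ≡ 33 (mod 56)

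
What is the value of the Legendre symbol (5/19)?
(5/19) = 5^{9} mod 19 = 1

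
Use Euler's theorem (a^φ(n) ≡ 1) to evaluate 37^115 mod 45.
By Euler: 37^{24} ≡ 1 mod 45 since gcd(37, 45) = 1. 115 = 4×24 + 19. So 37^{115} ≡ 37^{19} ≡ 28 mod 45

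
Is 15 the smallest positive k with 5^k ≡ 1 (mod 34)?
Powers of 5 mod 34: 5^1≡5, 5^2≡25, 5^3≡23, 5^4≡13, 5^5≡31, 5^6≡19, 5^7≡27, 5^8≡33, 5^9≡29, 5^10≡9, 5^11≡11, 5^12≡21, 5^13≡3, 5^14≡15, 5^15≡7, 5^16≡1. 5^15≡7≢1, so ord ≠ 15. No, the actual order is 16.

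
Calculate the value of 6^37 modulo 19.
Using Fermat: 6^{18} ≡ 1 mod 19. 37 ≡ 1 mod 18. So 6^{37} ≡ 6^{1} ≡ 6 mod 19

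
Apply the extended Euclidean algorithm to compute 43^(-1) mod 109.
Extended GCD: 43(-38) + 109(15) = 1. So 43^(-1) ≡ -38 ≡ 71 mod 109. Verify: 43 × 71 = 3053 ≡ 1 mod 109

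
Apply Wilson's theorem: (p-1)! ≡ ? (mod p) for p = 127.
By Wilson's theorem, (126)! ≡ -1 ≡ 126 mod 127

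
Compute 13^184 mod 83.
Using Fermat: 13^{82} ≡ 1 mod 83. 184 ≡ 20 mod 82. So 13^{184} ≡ 13^{20} ≡ 36 mod 83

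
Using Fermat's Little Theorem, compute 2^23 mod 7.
By Fermat: 2^{6} ≡ 1 mod 7. 23 = 3×6 + 5. So 2^{23} ≡ 2^{5} ≡ 4 mod 7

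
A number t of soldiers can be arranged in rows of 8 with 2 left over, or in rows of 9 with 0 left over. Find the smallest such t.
M = 8 × 9 = 72. M₁ = 9, y₁ ≡ 1 mod 8. M₂ = 8, y₂ ≡ 8 mod 9. t = 2×9×1 + 0×8×8 ≡ 18 mod 72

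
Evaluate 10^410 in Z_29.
Using Fermat: 10^{28} ≡ 1 mod 29. 410 ≡ 18 mod 28. So 10^{410} ≡ 10^{18} ≡ 5 mod 29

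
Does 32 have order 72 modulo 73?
32^{9} ≡ 1 (mod 73) and 9 < 72, so ord_73(32) = 9 ≠ 72 and 32 is not a primitive root.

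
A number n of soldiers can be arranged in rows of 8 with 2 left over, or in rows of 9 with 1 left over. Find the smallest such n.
M = 8 × 9 = 72. M₁ = 9, y₁ ≡ 1 (mod 8). M₂ = 8, y₂ ≡ 8 (mod 9). n = 2×9×1 + 1×8×8 ≡ 10 (mod 72)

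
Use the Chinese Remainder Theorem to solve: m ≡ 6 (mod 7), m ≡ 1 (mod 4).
M = 7 × 4 = 28. M₁ = 4, y₁ ≡ 2 (mod 7). M₂ = 7, y₂ ≡ 3 (mod 4). m = 6×4×2 + 1×7×3 ≡ 13 (mod 28)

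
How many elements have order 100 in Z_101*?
A prime p has φ(p-1) primitive roots; here φ(100) = 40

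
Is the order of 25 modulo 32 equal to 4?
Powers of 25 mod 32: 25^1≡25, 25^2≡17, 25^3≡9, 25^4≡1. First k with 25^k≡1 is k=4. Yes, ord_32(25) = 4.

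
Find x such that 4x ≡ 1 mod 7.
Since 7 is prime, by Fermat 4^(-1) ≡ 4^{5} ≡ 2 mod 7. Verify: 4 × 2 = 8 ≡ 1 mod 7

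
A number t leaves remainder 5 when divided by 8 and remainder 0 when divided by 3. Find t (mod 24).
M = 8 × 3 = 24. M₁ = 3, y₁ ≡ 3 (mod 8). M₂ = 8, y₂ ≡ 2 (mod 3). t = 5×3×3 + 0×8×2 ≡ 21 (mod 24)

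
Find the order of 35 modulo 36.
Powers of 35 mod 36: 35^1≡35, 35^2≡1. So the order of 35 is 2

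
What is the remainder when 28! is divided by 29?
By Wilson's theorem, (28)! ≡ -1 ≡ 28 mod 29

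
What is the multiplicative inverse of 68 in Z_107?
Since 107 is prime, by Fermat 68^(-1) ≡ 68^{105} ≡ 96 mod 107. Verify: 68 × 96 = 6528 ≡ 1 mod 107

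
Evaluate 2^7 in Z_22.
By repeated squaring mod 22: 2^{1}≡2, 2^{2}≡4, 2^{4}≡16. Then 2^{7} = 2^{4+2+1} ≡ 16 × 4 × 2 ≡ 18 mod 22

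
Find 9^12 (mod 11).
Using Fermat: 9^{10} ≡ 1 (mod 11). 12 ≡ 2 (mod 10). So 9^{12} ≡ 9^{2} ≡ 4 (mod 11)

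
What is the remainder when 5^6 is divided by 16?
By repeated squaring mod 16: 5^{1}≡5, 5^{2}≡9, 5^{4}≡1. Then 5^{6} = 5^{4+2} ≡ 1 × 9 ≡ 9 mod 16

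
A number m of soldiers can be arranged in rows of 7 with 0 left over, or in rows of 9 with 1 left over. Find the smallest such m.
M = 7 × 9 = 63. M₁ = 9, y₁ ≡ 4 mod 7. M₂ = 7, y₂ ≡ 4 mod 9. m = 0×9×4 + 1×7×4 ≡ 28 mod 63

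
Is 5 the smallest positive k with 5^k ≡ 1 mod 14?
Powers of 5 mod 14: 5^1≡5, 5^2≡11, 5^3≡13, 5^4≡9, 5^5≡3, 5^6≡1. 5^5≡3≢1, so ord ≠ 5. No, the actual order is 6.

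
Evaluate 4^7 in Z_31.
By repeated squaring (mod 31): 4^{1}≡4, 4^{2}≡16, 4^{4}≡8. Then 4^{7} = 4^{4+2+1} ≡ 8 × 16 × 4 ≡ 16 (mod 31)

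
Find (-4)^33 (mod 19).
Using Fermat: (-4)^{18} ≡ 1 (mod 19). 33 ≡ 15 (mod 18). So (-4)^{33} ≡ (-4)^{15} ≡ 8 (mod 19)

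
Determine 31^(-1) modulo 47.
Since 47 is prime, by Fermat 31^(-1) ≡ 31^{45} ≡ 44 (mod 47). Verify: 31 × 44 = 1364 ≡ 1 (mod 47)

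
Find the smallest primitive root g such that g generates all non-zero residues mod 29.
g = 2. For each prime q|28: 2^{14}≡28, 2^{4}≡16, none ≡ 1, so ord_29(2) = 28 and 2 is a primitive root.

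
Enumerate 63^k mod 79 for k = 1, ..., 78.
63^1, 63^2, ..., 63^{78} mod 79: [63, 19, 12, 45, 70, 65, 66, 50, 69, 2, 47, 38, 24, 11, 61, 51, 53, 21, 59, 4, 15, 76, 48, 22, 43, 23, 27, 42, 39, 8, 30, 73, 17, 44, 7, 46, 54, 5, 78, 16, 60, 67, 34, 9, 14, 13, 29, 10, 77, 32, 41, 55, 68, 18, 28, 26, 58, 20, 75, 64, 3, 31, 57, 36, 56, 52, 37, 40, 71, 49, 6, 62, 35, 72, 33, 25, 74, 1]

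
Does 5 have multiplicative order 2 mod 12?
Powers of 5 mod 12: 5^1≡5, 5^2≡1. First k with 5^k≡1 is k=2. Yes, ord_12(5) = 2.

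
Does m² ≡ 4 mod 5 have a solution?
By Euler's criterion: 4^{2} ≡ 1 mod 5. Since this equals 1, 4 is a QR.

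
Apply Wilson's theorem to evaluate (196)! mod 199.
(198)! = (196)! × (197) × (198) ≡ -1 (mod 199). So (196)! ≡ -1 × [(198)(197)]^(-1) ≡ 99 (mod 199)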